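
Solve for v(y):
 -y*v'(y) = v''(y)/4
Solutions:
 v(y) = C1 + C2*erf(sqrt(2)*y)


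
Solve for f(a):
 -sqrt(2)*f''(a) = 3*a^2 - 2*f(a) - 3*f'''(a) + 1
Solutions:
 f(a) = C1*exp(a*(2/(-2*sqrt(2)/27 + sqrt(-8 + (243 - 2*sqrt(2))^2)/27 + 9)^(1/3) + 6*sqrt(2) + 9*(-2*sqrt(2)/27 + sqrt(-8 + (243 - 2*sqrt(2))^2)/27 + 9)^(1/3))/54)*sin(sqrt(3)*a*(-9*(-2*sqrt(2)/27 + sqrt(-32/729 + (18 - 4*sqrt(2)/27)^2)/2 + 9)^(1/3) + 2/(-2*sqrt(2)/27 + sqrt(-32/729 + (18 - 4*sqrt(2)/27)^2)/2 + 9)^(1/3))/54) + C2*exp(a*(2/(-2*sqrt(2)/27 + sqrt(-8 + (243 - 2*sqrt(2))^2)/27 + 9)^(1/3) + 6*sqrt(2) + 9*(-2*sqrt(2)/27 + sqrt(-8 + (243 - 2*sqrt(2))^2)/27 + 9)^(1/3))/54)*cos(sqrt(3)*a*(-9*(-2*sqrt(2)/27 + sqrt(-32/729 + (18 - 4*sqrt(2)/27)^2)/2 + 9)^(1/3) + 2/(-2*sqrt(2)/27 + sqrt(-32/729 + (18 - 4*sqrt(2)/27)^2)/2 + 9)^(1/3))/54) + C3*exp(a*(-9*(-2*sqrt(2)/27 + sqrt(-8 + (243 - 2*sqrt(2))^2)/27 + 9)^(1/3) - 2/(-2*sqrt(2)/27 + sqrt(-8 + (243 - 2*sqrt(2))^2)/27 + 9)^(1/3) + 3*sqrt(2))/27) + 3*a^2/2 + 1/2 + 3*sqrt(2)/2


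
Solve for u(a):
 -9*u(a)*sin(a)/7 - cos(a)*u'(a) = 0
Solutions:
 u(a) = C1*cos(a)^(9/7)


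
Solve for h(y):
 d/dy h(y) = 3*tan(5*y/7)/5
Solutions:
 h(y) = C1 - 21*log(cos(5*y/7))/25


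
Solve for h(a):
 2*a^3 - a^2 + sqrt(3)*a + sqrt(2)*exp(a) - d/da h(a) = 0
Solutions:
 h(a) = C1 + a^4/2 - a^3/3 + sqrt(3)*a^2/2 + sqrt(2)*exp(a)


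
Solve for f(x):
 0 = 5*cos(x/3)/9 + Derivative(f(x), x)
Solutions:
 f(x) = C1 - 5*sin(x/3)/3


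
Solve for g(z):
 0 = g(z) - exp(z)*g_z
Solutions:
 g(z) = C1*exp(-exp(-z))


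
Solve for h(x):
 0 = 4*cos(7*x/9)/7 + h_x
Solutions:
 h(x) = C1 - 36*sin(7*x/9)/49


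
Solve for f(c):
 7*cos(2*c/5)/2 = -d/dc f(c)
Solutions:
 f(c) = C1 - 35*sin(2*c/5)/4


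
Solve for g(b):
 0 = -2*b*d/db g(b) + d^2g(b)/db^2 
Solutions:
 g(b) = C1 + C2*erfi(b)


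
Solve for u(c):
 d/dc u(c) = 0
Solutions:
 u(c) = C1


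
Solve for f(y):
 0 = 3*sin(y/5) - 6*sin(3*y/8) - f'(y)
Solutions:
 f(y) = C1 - 15*cos(y/5) + 16*cos(3*y/8)


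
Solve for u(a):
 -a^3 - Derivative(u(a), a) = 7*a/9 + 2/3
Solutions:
 u(a) = C1 - a^4/4 - 7*a^2/18 - 2*a/3


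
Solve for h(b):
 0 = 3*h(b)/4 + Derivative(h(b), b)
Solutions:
 h(b) = C1*exp(-3*b/4)


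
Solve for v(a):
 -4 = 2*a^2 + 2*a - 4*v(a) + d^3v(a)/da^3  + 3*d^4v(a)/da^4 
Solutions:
 v(a) = C1*exp(a*(-24 - 10*2^(2/3)/(167/27 + sqrt(41))^(1/3) + 9*2^(1/3)*(167/27 + sqrt(41))^(1/3))/54)*sin(sqrt(3)*a*(20/(334/27 + 2*sqrt(41))^(1/3) + 9*(334/27 + 2*sqrt(41))^(1/3))/54) + C2*exp(a*(-24 - 10*2^(2/3)/(167/27 + sqrt(41))^(1/3) + 9*2^(1/3)*(167/27 + sqrt(41))^(1/3))/54)*cos(sqrt(3)*a*(20/(334/27 + 2*sqrt(41))^(1/3) + 9*(334/27 + 2*sqrt(41))^(1/3))/54) + C3*exp(a) + C4*exp(a*(-9*2^(1/3)*(167/27 + sqrt(41))^(1/3) - 12 + 10*2^(2/3)/(167/27 + sqrt(41))^(1/3))/27) + a^2/2 + a/2 + 1


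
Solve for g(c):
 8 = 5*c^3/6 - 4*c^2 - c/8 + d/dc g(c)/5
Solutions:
 g(c) = C1 - 25*c^4/24 + 20*c^3/3 + 5*c^2/16 + 40*c


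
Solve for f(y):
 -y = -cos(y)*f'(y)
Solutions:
 f(y) = C1 + Integral(y/cos(y), y)


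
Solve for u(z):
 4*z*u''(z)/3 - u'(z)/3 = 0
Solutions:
 u(z) = C1 + C2*z^(5/4)


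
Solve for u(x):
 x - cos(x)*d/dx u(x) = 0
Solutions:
 u(x) = C1 + Integral(x/cos(x), x)


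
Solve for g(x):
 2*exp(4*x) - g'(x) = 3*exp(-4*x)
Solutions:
 g(x) = C1 + exp(4*x)/2 + 3*exp(-4*x)/4


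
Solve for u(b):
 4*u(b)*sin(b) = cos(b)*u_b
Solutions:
 u(b) = C1/cos(b)^4


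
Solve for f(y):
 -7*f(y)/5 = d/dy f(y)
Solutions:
 f(y) = C1*exp(-7*y/5)


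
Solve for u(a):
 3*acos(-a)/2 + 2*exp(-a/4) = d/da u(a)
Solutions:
 u(a) = C1 + 3*a*acos(-a)/2 + 3*sqrt(1 - a^2)/2 - 8*exp(-a/4)


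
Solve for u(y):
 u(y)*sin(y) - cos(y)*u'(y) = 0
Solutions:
 u(y) = C1/cos(y)


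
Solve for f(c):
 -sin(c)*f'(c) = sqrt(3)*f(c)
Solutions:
 f(c) = C1*(cos(c) + 1)^(sqrt(3)/2)/(cos(c) - 1)^(sqrt(3)/2)


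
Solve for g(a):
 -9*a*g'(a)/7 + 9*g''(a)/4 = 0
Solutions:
 g(a) = C1 + C2*erfi(sqrt(14)*a/7)


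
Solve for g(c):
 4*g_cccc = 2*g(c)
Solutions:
 g(c) = C1*exp(-2^(3/4)*c/2) + C2*exp(2^(3/4)*c/2) + C3*sin(2^(3/4)*c/2) + C4*cos(2^(3/4)*c/2)


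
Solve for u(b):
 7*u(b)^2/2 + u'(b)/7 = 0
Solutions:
 u(b) = 2/(C1 + 49*b)


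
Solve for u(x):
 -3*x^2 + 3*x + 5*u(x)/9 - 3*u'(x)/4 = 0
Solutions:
 u(x) = C1*exp(20*x/27) + 27*x^2/5 + 459*x/50 + 12393/1000


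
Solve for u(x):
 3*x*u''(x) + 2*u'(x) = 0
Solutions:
 u(x) = C1 + C2*x^(1/3)


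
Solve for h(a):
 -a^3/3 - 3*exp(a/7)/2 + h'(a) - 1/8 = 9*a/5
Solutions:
 h(a) = C1 + a^4/12 + 9*a^2/10 + a/8 + 21*exp(a/7)/2


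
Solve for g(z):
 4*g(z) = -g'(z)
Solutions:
 g(z) = C1*exp(-4*z)


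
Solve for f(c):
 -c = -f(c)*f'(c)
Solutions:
 f(c) = -sqrt(C1 + c^2)
 f(c) = sqrt(C1 + c^2)


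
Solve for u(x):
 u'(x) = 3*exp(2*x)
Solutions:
 u(x) = C1 + 3*exp(2*x)/2


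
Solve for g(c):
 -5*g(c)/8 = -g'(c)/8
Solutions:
 g(c) = C1*exp(5*c)


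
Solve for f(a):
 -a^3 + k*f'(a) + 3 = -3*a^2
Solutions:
 f(a) = C1 + a^4/(4*k) - a^3/k - 3*a/k


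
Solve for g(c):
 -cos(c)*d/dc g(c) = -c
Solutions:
 g(c) = C1 + Integral(c/cos(c), c)


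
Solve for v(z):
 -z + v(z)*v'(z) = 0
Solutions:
 v(z) = -sqrt(C1 + z^2)
 v(z) = sqrt(C1 + z^2)


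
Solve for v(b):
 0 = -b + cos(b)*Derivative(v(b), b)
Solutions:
 v(b) = C1 + Integral(b/cos(b), b)


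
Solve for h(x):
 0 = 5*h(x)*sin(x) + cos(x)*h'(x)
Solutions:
 h(x) = C1*cos(x)^5


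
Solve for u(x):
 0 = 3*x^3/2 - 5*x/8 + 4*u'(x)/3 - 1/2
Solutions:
 u(x) = C1 - 9*x^4/32 + 15*x^2/64 + 3*x/8


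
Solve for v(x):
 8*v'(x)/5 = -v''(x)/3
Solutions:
 v(x) = C1 + C2*exp(-24*x/5)


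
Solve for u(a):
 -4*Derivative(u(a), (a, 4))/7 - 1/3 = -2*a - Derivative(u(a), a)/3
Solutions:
 u(a) = C1 + C4*exp(126^(1/3)*a/6) - 3*a^2 + a + (C2*sin(14^(1/3)*3^(1/6)*a/4) + C3*cos(14^(1/3)*3^(1/6)*a/4))*exp(-126^(1/3)*a/12)


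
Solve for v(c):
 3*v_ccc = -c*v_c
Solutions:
 v(c) = C1 + Integral(C2*airyai(-3^(2/3)*c/3) + C3*airybi(-3^(2/3)*c/3), c)


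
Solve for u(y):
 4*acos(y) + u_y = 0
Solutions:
 u(y) = C1 - 4*y*acos(y) + 4*sqrt(1 - y^2)


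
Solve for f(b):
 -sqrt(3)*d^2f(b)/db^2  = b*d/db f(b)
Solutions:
 f(b) = C1 + C2*erf(sqrt(2)*3^(3/4)*b/6)


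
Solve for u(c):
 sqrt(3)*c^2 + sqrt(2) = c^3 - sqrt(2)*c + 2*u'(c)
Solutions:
 u(c) = C1 - c^4/8 + sqrt(3)*c^3/6 + sqrt(2)*c^2/4 + sqrt(2)*c/2


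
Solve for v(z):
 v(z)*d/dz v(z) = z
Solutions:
 v(z) = -sqrt(C1 + z^2)
 v(z) = sqrt(C1 + z^2)


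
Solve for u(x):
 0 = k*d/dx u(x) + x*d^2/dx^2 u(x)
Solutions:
 u(x) = C1 + x^(1 - re(k))*(C2*sin(log(x)*Abs(im(k))) + C3*cos(log(x)*im(k)))


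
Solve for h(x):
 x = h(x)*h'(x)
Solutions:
 h(x) = -sqrt(C1 + x^2)
 h(x) = sqrt(C1 + x^2)


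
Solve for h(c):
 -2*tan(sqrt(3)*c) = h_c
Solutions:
 h(c) = C1 + 2*sqrt(3)*log(cos(sqrt(3)*c))/3


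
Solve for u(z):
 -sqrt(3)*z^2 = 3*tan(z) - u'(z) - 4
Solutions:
 u(z) = C1 + sqrt(3)*z^3/3 - 4*z - 3*log(cos(z))


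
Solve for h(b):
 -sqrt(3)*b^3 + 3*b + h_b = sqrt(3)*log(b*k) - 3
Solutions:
 h(b) = C1 + sqrt(3)*b^4/4 - 3*b^2/2 + sqrt(3)*b*log(b*k) + b*(-3 - sqrt(3))


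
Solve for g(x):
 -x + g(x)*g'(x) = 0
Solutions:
 g(x) = -sqrt(C1 + x^2)
 g(x) = sqrt(C1 + x^2)


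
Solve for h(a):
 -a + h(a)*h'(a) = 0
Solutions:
 h(a) = -sqrt(C1 + a^2)
 h(a) = sqrt(C1 + a^2)


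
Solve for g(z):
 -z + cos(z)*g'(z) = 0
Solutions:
 g(z) = C1 + Integral(z/cos(z), z)


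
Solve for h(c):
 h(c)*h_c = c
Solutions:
 h(c) = -sqrt(C1 + c^2)
 h(c) = sqrt(C1 + c^2)


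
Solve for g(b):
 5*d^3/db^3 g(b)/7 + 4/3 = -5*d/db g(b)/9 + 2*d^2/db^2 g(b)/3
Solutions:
 g(b) = C1 - 12*b/5 + (C2*sin(sqrt(14)*b/5) + C3*cos(sqrt(14)*b/5))*exp(7*b/15)


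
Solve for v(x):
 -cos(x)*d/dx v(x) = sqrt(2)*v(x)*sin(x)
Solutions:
 v(x) = C1*cos(x)^(sqrt(2))


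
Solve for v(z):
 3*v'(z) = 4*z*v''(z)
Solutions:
 v(z) = C1 + C2*z^(7/4)


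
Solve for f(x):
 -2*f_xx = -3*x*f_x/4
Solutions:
 f(x) = C1 + C2*erfi(sqrt(3)*x/4)


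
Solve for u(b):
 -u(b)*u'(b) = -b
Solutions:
 u(b) = -sqrt(C1 + b^2)
 u(b) = sqrt(C1 + b^2)


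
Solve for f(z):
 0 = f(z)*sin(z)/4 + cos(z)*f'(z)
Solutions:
 f(z) = C1*cos(z)^(1/4)


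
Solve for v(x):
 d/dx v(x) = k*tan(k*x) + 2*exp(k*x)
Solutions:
 v(x) = C1 + k*Piecewise((-log(cos(k*x))/k, Ne(k, 0)), (0, True)) + 2*Piecewise((exp(k*x)/k, Ne(k, 0)), (x, True))


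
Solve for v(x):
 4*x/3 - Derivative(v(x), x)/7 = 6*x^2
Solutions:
 v(x) = C1 - 14*x^3 + 14*x^2/3


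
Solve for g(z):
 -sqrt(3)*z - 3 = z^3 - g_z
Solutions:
 g(z) = C1 + z^4/4 + sqrt(3)*z^2/2 + 3*z


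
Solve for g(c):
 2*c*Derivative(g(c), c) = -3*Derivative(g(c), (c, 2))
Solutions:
 g(c) = C1 + C2*erf(sqrt(3)*c/3)


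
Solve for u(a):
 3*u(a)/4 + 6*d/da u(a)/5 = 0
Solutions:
 u(a) = C1*exp(-5*a/8)


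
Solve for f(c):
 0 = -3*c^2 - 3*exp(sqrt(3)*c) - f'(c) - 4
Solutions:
 f(c) = C1 - c^3 - 4*c - sqrt(3)*exp(sqrt(3)*c)


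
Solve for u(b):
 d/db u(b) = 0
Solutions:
 u(b) = C1


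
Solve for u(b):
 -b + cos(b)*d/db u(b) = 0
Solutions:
 u(b) = C1 + Integral(b/cos(b), b)


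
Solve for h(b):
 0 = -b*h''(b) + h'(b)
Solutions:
 h(b) = C1 + C2*b^2


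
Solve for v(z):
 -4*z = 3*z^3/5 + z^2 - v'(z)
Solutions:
 v(z) = C1 + 3*z^4/20 + z^3/3 + 2*z^2


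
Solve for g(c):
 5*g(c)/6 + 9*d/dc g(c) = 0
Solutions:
 g(c) = C1*exp(-5*c/54)


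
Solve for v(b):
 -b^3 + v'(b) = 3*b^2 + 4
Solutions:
 v(b) = C1 + b^4/4 + b^3 + 4*b


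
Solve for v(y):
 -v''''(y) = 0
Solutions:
 v(y) = C1 + C2*y + C3*y^2 + C4*y^3


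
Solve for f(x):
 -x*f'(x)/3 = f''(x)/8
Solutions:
 f(x) = C1 + C2*erf(2*sqrt(3)*x/3)


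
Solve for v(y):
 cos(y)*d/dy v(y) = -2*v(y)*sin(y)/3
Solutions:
 v(y) = C1*cos(y)^(2/3)


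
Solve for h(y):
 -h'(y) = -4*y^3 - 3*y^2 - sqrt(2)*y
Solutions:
 h(y) = C1 + y^4 + y^3 + sqrt(2)*y^2/2


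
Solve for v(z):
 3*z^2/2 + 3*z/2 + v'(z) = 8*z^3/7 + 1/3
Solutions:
 v(z) = C1 + 2*z^4/7 - z^3/2 - 3*z^2/4 + z/3


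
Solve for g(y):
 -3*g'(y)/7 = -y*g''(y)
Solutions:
 g(y) = C1 + C2*y^(10/7)


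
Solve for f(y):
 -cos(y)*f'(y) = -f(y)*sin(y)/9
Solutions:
 f(y) = C1/cos(y)^(1/9)


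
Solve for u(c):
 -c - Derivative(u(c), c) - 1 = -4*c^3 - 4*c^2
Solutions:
 u(c) = C1 + c^4 + 4*c^3/3 - c^2/2 - c


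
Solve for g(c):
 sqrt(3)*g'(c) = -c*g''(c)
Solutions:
 g(c) = C1 + C2*c^(1 - sqrt(3))


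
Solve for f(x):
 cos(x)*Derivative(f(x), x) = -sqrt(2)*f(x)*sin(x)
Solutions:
 f(x) = C1*cos(x)^(sqrt(2))


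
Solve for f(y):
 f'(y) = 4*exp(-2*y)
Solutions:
 f(y) = C1 - 2*exp(-2*y)


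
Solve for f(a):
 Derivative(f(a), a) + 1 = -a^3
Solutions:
 f(a) = C1 - a^4/4 - a


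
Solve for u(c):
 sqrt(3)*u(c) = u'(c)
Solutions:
 u(c) = C1*exp(sqrt(3)*c)


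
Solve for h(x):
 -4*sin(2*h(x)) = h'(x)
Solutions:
 h(x) = pi - acos((-C1 - exp(16*x))/(C1 - exp(16*x)))/2
 h(x) = acos((-C1 - exp(16*x))/(C1 - exp(16*x)))/2


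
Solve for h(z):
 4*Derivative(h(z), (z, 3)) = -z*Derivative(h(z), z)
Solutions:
 h(z) = C1 + Integral(C2*airyai(-2^(1/3)*z/2) + C3*airybi(-2^(1/3)*z/2), z)


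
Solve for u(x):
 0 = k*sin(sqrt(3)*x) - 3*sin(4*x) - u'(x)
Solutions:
 u(x) = C1 - sqrt(3)*k*cos(sqrt(3)*x)/3 + 3*cos(4*x)/4


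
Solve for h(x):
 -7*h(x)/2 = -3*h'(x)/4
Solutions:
 h(x) = C1*exp(14*x/3)


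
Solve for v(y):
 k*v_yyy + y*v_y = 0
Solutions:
 v(y) = C1 + Integral(C2*airyai(y*(-1/k)^(1/3)) + C3*airybi(y*(-1/k)^(1/3)), y)


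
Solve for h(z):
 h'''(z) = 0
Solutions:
 h(z) = C1 + C2*z + C3*z^2


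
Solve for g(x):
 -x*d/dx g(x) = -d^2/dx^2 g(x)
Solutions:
 g(x) = C1 + C2*erfi(sqrt(2)*x/2)


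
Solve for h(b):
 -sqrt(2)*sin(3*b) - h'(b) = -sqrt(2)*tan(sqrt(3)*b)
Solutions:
 h(b) = C1 - sqrt(6)*log(cos(sqrt(3)*b))/3 + sqrt(2)*cos(3*b)/3


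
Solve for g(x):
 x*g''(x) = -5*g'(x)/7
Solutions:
 g(x) = C1 + C2*x^(2/7)


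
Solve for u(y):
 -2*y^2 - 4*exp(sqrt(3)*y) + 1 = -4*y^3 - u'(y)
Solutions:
 u(y) = C1 - y^4 + 2*y^3/3 - y + 4*sqrt(3)*exp(sqrt(3)*y)/3


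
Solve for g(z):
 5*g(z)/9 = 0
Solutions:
 g(z) = 0


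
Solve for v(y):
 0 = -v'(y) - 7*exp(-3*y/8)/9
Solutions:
 v(y) = C1 + 56*exp(-3*y/8)/27


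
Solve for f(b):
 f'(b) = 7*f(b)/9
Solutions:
 f(b) = C1*exp(7*b/9)


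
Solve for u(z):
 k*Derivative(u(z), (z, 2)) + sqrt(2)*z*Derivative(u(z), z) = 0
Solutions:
 u(z) = C1 + C2*sqrt(k)*erf(2^(3/4)*z*sqrt(1/k)/2)


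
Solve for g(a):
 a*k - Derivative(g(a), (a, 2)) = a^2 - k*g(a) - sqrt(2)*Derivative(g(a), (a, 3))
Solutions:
 g(a) = C1*exp(a*(sqrt(2)*(27*k + sqrt((27*k - 1)^2 - 1) - 1)^(1/3) - sqrt(6)*I*(27*k + sqrt((27*k - 1)^2 - 1) - 1)^(1/3) + 2*sqrt(2) - 8/((-sqrt(2) + sqrt(6)*I)*(27*k + sqrt((27*k - 1)^2 - 1) - 1)^(1/3)))/12) + C2*exp(a*(sqrt(2)*(27*k + sqrt((27*k - 1)^2 - 1) - 1)^(1/3) + sqrt(6)*I*(27*k + sqrt((27*k - 1)^2 - 1) - 1)^(1/3) + 2*sqrt(2) + 8/((sqrt(2) + sqrt(6)*I)*(27*k + sqrt((27*k - 1)^2 - 1) - 1)^(1/3)))/12) + C3*exp(sqrt(2)*a*(-(27*k + sqrt((27*k - 1)^2 - 1) - 1)^(1/3) + 1 - 1/(27*k + sqrt((27*k - 1)^2 - 1) - 1)^(1/3))/6) + a^2/k - a + 2/k^2


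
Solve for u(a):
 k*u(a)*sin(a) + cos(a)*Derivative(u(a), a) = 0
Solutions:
 u(a) = C1*exp(k*log(cos(a)))


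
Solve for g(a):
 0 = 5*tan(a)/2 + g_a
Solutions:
 g(a) = C1 + 5*log(cos(a))/2


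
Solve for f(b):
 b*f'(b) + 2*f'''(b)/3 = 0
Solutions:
 f(b) = C1 + Integral(C2*airyai(-2^(2/3)*3^(1/3)*b/2) + C3*airybi(-2^(2/3)*3^(1/3)*b/2), b)


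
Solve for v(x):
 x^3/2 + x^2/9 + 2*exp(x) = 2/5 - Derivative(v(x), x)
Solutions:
 v(x) = C1 - x^4/8 - x^3/27 + 2*x/5 - 2*exp(x)


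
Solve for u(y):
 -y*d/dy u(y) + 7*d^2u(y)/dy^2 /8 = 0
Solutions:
 u(y) = C1 + C2*erfi(2*sqrt(7)*y/7)


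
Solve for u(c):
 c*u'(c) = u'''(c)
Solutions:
 u(c) = C1 + Integral(C2*airyai(c) + C3*airybi(c), c)


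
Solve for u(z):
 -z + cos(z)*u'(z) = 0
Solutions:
 u(z) = C1 + Integral(z/cos(z), z)


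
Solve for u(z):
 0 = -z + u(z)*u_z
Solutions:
 u(z) = -sqrt(C1 + z^2)
 u(z) = sqrt(C1 + z^2)


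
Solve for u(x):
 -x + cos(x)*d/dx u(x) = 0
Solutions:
 u(x) = C1 + Integral(x/cos(x), x)


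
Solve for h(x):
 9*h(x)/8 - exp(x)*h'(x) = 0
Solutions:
 h(x) = C1*exp(-9*exp(-x)/8)


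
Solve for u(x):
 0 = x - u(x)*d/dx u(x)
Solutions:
 u(x) = -sqrt(C1 + x^2)
 u(x) = sqrt(C1 + x^2)


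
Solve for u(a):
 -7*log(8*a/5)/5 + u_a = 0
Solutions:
 u(a) = C1 + 7*a*log(a)/5 - 7*a*log(5)/5 - 7*a/5 + 21*a*log(2)/5


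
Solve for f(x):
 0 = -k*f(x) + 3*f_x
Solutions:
 f(x) = C1*exp(k*x/3)


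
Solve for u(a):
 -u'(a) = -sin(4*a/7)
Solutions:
 u(a) = C1 - 7*cos(4*a/7)/4


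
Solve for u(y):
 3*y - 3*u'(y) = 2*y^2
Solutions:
 u(y) = C1 - 2*y^3/9 + y^2/2


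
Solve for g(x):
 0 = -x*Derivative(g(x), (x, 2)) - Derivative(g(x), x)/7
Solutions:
 g(x) = C1 + C2*x^(6/7)


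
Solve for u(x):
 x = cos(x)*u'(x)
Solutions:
 u(x) = C1 + Integral(x/cos(x), x)


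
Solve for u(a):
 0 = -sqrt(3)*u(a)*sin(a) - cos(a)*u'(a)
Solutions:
 u(a) = C1*cos(a)^(sqrt(3))


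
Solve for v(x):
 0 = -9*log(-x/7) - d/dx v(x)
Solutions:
 v(x) = C1 - 9*x*log(-x) + 9*x*(1 + log(7))


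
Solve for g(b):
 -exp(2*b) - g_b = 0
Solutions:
 g(b) = C1 - exp(2*b)/2


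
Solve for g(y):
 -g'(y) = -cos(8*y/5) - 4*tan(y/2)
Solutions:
 g(y) = C1 - 8*log(cos(y/2)) + 5*sin(8*y/5)/8


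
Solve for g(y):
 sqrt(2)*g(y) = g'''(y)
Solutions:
 g(y) = C3*exp(2^(1/6)*y) + (C1*sin(2^(1/6)*sqrt(3)*y/2) + C2*cos(2^(1/6)*sqrt(3)*y/2))*exp(-2^(1/6)*y/2)


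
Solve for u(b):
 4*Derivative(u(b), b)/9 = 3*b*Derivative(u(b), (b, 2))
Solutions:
 u(b) = C1 + C2*b^(31/27)


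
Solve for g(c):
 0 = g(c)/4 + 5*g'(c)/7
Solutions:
 g(c) = C1*exp(-7*c/20)


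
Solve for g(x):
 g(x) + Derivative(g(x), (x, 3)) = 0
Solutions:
 g(x) = C3*exp(-x) + (C1*sin(sqrt(3)*x/2) + C2*cos(sqrt(3)*x/2))*exp(x/2)


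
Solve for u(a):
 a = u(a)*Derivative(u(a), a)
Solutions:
 u(a) = -sqrt(C1 + a^2)
 u(a) = sqrt(C1 + a^2)


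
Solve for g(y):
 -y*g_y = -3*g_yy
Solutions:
 g(y) = C1 + C2*erfi(sqrt(6)*y/6)


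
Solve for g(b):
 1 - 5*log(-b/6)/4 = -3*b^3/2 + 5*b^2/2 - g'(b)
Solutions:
 g(b) = C1 - 3*b^4/8 + 5*b^3/6 + 5*b*log(-b)/4 + b*(-9 - 5*log(6))/4


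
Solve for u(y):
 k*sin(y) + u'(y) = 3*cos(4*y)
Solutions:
 u(y) = C1 + k*cos(y) + 3*sin(4*y)/4


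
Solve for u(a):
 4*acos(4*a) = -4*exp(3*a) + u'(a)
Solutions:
 u(a) = C1 + 4*a*acos(4*a) - sqrt(1 - 16*a^2) + 4*exp(3*a)/3


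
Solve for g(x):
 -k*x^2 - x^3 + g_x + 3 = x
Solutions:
 g(x) = C1 + k*x^3/3 + x^4/4 + x^2/2 - 3*x


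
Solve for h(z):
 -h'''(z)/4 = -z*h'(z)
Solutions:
 h(z) = C1 + Integral(C2*airyai(2^(2/3)*z) + C3*airybi(2^(2/3)*z), z)


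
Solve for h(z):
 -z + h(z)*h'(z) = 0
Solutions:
 h(z) = -sqrt(C1 + z^2)
 h(z) = sqrt(C1 + z^2)


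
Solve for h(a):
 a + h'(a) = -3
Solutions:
 h(a) = C1 - a^2/2 - 3*a


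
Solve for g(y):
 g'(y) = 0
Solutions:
 g(y) = C1


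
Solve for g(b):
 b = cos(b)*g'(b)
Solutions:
 g(b) = C1 + Integral(b/cos(b), b)


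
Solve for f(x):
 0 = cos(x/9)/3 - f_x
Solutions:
 f(x) = C1 + 3*sin(x/9)


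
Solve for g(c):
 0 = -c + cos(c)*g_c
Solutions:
 g(c) = C1 + Integral(c/cos(c), c)


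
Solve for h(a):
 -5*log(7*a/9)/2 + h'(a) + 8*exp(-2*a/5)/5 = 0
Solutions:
 h(a) = C1 + 5*a*log(a)/2 + a*(-5*log(3) - 5/2 + 5*log(7)/2) + 4*exp(-2*a/5)


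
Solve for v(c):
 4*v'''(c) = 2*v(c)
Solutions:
 v(c) = C3*exp(2^(2/3)*c/2) + (C1*sin(2^(2/3)*sqrt(3)*c/4) + C2*cos(2^(2/3)*sqrt(3)*c/4))*exp(-2^(2/3)*c/4)


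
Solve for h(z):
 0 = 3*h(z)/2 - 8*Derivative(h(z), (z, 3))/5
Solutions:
 h(z) = C3*exp(15^(1/3)*2^(2/3)*z/4) + (C1*sin(2^(2/3)*3^(5/6)*5^(1/3)*z/8) + C2*cos(2^(2/3)*3^(5/6)*5^(1/3)*z/8))*exp(-15^(1/3)*2^(2/3)*z/8)


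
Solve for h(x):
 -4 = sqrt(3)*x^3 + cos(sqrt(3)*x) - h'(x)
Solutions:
 h(x) = C1 + sqrt(3)*x^4/4 + 4*x + sqrt(3)*sin(sqrt(3)*x)/3


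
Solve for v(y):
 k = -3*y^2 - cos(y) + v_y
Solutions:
 v(y) = C1 + k*y + y^3 + sin(y)


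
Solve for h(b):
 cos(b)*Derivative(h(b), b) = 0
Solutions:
 h(b) = C1


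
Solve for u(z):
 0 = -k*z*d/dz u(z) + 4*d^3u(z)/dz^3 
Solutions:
 u(z) = C1 + Integral(C2*airyai(2^(1/3)*k^(1/3)*z/2) + C3*airybi(2^(1/3)*k^(1/3)*z/2), z)


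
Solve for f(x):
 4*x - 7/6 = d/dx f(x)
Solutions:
 f(x) = C1 + 2*x^2 - 7*x/6


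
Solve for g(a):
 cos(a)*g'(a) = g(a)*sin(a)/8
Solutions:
 g(a) = C1/cos(a)^(1/8)


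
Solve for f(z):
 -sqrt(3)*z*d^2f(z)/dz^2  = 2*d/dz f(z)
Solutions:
 f(z) = C1 + C2*z^(1 - 2*sqrt(3)/3)


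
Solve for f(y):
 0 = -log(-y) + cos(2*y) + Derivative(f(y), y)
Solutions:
 f(y) = C1 + y*log(-y) - y - sin(2*y)/2


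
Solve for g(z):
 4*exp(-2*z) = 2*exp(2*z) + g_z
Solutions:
 g(z) = C1 - exp(2*z) - 2*exp(-2*z)


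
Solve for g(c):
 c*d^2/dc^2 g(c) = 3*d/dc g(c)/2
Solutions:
 g(c) = C1 + C2*c^(5/2)


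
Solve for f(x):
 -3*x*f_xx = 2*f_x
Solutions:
 f(x) = C1 + C2*x^(1/3)


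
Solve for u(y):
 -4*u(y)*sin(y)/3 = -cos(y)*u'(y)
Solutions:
 u(y) = C1/cos(y)^(4/3)


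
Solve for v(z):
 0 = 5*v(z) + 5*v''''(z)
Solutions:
 v(z) = (C1*sin(sqrt(2)*z/2) + C2*cos(sqrt(2)*z/2))*exp(-sqrt(2)*z/2) + (C3*sin(sqrt(2)*z/2) + C4*cos(sqrt(2)*z/2))*exp(sqrt(2)*z/2)


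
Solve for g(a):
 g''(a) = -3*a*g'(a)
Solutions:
 g(a) = C1 + C2*erf(sqrt(6)*a/2)


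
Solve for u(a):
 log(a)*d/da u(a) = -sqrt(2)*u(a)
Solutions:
 u(a) = C1*exp(-sqrt(2)*li(a))


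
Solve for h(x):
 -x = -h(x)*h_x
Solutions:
 h(x) = -sqrt(C1 + x^2)
 h(x) = sqrt(C1 + x^2)


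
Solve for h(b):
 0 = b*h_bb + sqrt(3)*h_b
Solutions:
 h(b) = C1 + C2*b^(1 - sqrt(3))


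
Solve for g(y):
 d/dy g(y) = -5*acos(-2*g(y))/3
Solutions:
 Integral(1/acos(-2*_y), (_y, g(y))) = C1 - 5*y/3


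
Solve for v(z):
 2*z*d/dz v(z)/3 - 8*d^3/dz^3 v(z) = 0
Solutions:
 v(z) = C1 + Integral(C2*airyai(18^(1/3)*z/6) + C3*airybi(18^(1/3)*z/6), z)


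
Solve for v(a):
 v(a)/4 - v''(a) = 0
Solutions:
 v(a) = C1*exp(-a/2) + C2*exp(a/2)


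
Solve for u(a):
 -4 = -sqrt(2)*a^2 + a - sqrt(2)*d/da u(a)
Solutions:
 u(a) = C1 - a^3/3 + sqrt(2)*a^2/4 + 2*sqrt(2)*a


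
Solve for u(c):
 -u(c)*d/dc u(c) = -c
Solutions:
 u(c) = -sqrt(C1 + c^2)
 u(c) = sqrt(C1 + c^2)


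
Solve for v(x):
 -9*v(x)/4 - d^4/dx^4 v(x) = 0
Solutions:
 v(x) = (C1*sin(sqrt(3)*x/2) + C2*cos(sqrt(3)*x/2))*exp(-sqrt(3)*x/2) + (C3*sin(sqrt(3)*x/2) + C4*cos(sqrt(3)*x/2))*exp(sqrt(3)*x/2)


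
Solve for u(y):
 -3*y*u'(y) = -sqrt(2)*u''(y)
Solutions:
 u(y) = C1 + C2*erfi(2^(1/4)*sqrt(3)*y/2)


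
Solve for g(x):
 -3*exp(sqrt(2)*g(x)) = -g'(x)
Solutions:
 g(x) = sqrt(2)*(2*log(-1/(C1 + 3*x)) - log(2))/4


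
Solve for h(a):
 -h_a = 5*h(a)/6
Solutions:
 h(a) = C1*exp(-5*a/6)


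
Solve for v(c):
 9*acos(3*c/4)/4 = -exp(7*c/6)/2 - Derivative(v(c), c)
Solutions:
 v(c) = C1 - 9*c*acos(3*c/4)/4 + 3*sqrt(16 - 9*c^2)/4 - 3*exp(7*c/6)/7


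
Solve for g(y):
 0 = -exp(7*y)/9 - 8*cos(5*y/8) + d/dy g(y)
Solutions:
 g(y) = C1 + exp(7*y)/63 + 64*sin(5*y/8)/5


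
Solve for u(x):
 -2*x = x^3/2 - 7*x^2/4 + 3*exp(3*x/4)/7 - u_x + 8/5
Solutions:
 u(x) = C1 + x^4/8 - 7*x^3/12 + x^2 + 8*x/5 + 4*exp(3*x/4)/7


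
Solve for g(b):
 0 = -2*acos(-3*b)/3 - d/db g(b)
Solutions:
 g(b) = C1 - 2*b*acos(-3*b)/3 - 2*sqrt(1 - 9*b^2)/9


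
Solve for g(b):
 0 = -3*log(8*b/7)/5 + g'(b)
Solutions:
 g(b) = C1 + 3*b*log(b)/5 - 3*b*log(7)/5 - 3*b/5 + 9*b*log(2)/5


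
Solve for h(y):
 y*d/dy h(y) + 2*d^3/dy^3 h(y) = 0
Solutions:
 h(y) = C1 + Integral(C2*airyai(-2^(2/3)*y/2) + C3*airybi(-2^(2/3)*y/2), y)


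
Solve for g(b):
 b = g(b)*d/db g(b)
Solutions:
 g(b) = -sqrt(C1 + b^2)
 g(b) = sqrt(C1 + b^2)


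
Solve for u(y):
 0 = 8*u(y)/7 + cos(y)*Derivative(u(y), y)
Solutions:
 u(y) = C1*(sin(y) - 1)^(4/7)/(sin(y) + 1)^(4/7)


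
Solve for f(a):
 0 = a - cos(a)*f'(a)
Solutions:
 f(a) = C1 + Integral(a/cos(a), a)


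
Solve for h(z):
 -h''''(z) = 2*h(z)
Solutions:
 h(z) = (C1*sin(2^(3/4)*z/2) + C2*cos(2^(3/4)*z/2))*exp(-2^(3/4)*z/2) + (C3*sin(2^(3/4)*z/2) + C4*cos(2^(3/4)*z/2))*exp(2^(3/4)*z/2)


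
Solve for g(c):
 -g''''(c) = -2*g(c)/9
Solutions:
 g(c) = C1*exp(-2^(1/4)*sqrt(3)*c/3) + C2*exp(2^(1/4)*sqrt(3)*c/3) + C3*sin(2^(1/4)*sqrt(3)*c/3) + C4*cos(2^(1/4)*sqrt(3)*c/3)


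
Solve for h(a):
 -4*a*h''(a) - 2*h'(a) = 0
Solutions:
 h(a) = C1 + C2*sqrt(a)


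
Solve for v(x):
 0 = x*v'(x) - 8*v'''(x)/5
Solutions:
 v(x) = C1 + Integral(C2*airyai(5^(1/3)*x/2) + C3*airybi(5^(1/3)*x/2), x)


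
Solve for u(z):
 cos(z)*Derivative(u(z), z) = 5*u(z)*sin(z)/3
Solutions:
 u(z) = C1/cos(z)^(5/3)


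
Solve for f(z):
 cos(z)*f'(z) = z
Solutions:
 f(z) = C1 + Integral(z/cos(z), z)


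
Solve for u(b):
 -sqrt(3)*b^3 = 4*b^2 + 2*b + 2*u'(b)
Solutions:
 u(b) = C1 - sqrt(3)*b^4/8 - 2*b^3/3 - b^2/2


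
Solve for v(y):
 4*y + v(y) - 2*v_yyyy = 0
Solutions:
 v(y) = C1*exp(-2^(3/4)*y/2) + C2*exp(2^(3/4)*y/2) + C3*sin(2^(3/4)*y/2) + C4*cos(2^(3/4)*y/2) - 4*y


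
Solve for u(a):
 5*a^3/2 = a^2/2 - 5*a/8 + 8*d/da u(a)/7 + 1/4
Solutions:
 u(a) = C1 + 35*a^4/64 - 7*a^3/48 + 35*a^2/128 - 7*a/32


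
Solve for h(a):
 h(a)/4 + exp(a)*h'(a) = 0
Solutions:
 h(a) = C1*exp(exp(-a)/4)


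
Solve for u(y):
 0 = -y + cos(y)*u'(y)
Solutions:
 u(y) = C1 + Integral(y/cos(y), y)


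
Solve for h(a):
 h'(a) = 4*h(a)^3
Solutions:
 h(a) = -sqrt(2)*sqrt(-1/(C1 + 4*a))/2
 h(a) = sqrt(2)*sqrt(-1/(C1 + 4*a))/2


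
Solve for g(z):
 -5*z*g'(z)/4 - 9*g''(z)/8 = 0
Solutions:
 g(z) = C1 + C2*erf(sqrt(5)*z/3)


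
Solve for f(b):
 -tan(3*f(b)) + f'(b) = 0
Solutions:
 f(b) = -asin(C1*exp(3*b))/3 + pi/3
 f(b) = asin(C1*exp(3*b))/3


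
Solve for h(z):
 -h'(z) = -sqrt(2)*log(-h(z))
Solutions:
 -li(-h(z)) = C1 + sqrt(2)*z


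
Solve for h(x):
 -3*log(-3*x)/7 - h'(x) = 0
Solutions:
 h(x) = C1 - 3*x*log(-x)/7 + 3*x*(1 - log(3))/7


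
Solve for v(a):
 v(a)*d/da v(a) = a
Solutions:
 v(a) = -sqrt(C1 + a^2)
 v(a) = sqrt(C1 + a^2)


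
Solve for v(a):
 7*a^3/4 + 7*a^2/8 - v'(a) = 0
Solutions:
 v(a) = C1 + 7*a^4/16 + 7*a^3/24


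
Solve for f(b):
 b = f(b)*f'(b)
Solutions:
 f(b) = -sqrt(C1 + b^2)
 f(b) = sqrt(C1 + b^2)


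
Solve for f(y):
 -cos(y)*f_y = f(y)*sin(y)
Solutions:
 f(y) = C1*cos(y)


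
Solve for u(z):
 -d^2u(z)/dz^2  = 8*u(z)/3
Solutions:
 u(z) = C1*sin(2*sqrt(6)*z/3) + C2*cos(2*sqrt(6)*z/3)


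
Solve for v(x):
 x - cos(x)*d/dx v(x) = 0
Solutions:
 v(x) = C1 + Integral(x/cos(x), x)


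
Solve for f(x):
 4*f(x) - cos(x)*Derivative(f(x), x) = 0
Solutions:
 f(x) = C1*(sin(x)^2 + 2*sin(x) + 1)/(sin(x)^2 - 2*sin(x) + 1)


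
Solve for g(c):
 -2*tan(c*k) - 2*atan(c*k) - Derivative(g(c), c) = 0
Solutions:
 g(c) = C1 - 2*Piecewise((-log(cos(c*k))/k, Ne(k, 0)), (0, True)) - 2*Piecewise((c*atan(c*k) - log(c^2*k^2 + 1)/(2*k), Ne(k, 0)), (0, True))


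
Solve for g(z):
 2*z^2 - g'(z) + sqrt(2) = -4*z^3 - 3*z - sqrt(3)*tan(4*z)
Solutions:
 g(z) = C1 + z^4 + 2*z^3/3 + 3*z^2/2 + sqrt(2)*z - sqrt(3)*log(cos(4*z))/4


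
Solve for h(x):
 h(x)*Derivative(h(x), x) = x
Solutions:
 h(x) = -sqrt(C1 + x^2)
 h(x) = sqrt(C1 + x^2)


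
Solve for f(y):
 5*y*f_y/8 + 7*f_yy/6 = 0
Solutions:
 f(y) = C1 + C2*erf(sqrt(210)*y/28)


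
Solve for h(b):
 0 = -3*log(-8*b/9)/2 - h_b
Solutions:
 h(b) = C1 - 3*b*log(-b)/2 + b*(-9*log(2)/2 + 3/2 + 3*log(3))


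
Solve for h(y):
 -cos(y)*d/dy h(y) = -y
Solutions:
 h(y) = C1 + Integral(y/cos(y), y)


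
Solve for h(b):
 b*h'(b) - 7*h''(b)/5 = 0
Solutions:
 h(b) = C1 + C2*erfi(sqrt(70)*b/14)


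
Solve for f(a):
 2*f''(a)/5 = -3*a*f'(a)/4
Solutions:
 f(a) = C1 + C2*erf(sqrt(15)*a/4)


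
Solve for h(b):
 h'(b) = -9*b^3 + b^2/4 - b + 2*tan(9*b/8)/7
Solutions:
 h(b) = C1 - 9*b^4/4 + b^3/12 - b^2/2 - 16*log(cos(9*b/8))/63


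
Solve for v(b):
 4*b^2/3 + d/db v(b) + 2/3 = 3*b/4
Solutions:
 v(b) = C1 - 4*b^3/9 + 3*b^2/8 - 2*b/3


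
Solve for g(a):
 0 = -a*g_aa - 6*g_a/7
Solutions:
 g(a) = C1 + C2*a^(1/7)


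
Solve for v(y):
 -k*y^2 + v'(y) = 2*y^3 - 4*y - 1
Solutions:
 v(y) = C1 + k*y^3/3 + y^4/2 - 2*y^2 - y


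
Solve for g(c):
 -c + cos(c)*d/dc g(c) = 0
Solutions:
 g(c) = C1 + Integral(c/cos(c), c)


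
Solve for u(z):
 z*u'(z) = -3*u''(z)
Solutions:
 u(z) = C1 + C2*erf(sqrt(6)*z/6)


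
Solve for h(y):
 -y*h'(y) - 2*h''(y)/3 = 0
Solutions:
 h(y) = C1 + C2*erf(sqrt(3)*y/2)


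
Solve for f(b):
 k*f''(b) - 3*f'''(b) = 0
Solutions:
 f(b) = C1 + C2*b + C3*exp(b*k/3)


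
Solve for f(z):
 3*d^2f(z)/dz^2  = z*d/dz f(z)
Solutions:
 f(z) = C1 + C2*erfi(sqrt(6)*z/6)


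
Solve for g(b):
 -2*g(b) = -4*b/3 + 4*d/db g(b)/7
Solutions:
 g(b) = C1*exp(-7*b/2) + 2*b/3 - 4/21


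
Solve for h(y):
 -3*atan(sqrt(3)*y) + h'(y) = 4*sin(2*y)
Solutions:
 h(y) = C1 + 3*y*atan(sqrt(3)*y) - sqrt(3)*log(3*y^2 + 1)/2 - 2*cos(2*y)


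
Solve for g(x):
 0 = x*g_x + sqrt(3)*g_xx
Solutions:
 g(x) = C1 + C2*erf(sqrt(2)*3^(3/4)*x/6)


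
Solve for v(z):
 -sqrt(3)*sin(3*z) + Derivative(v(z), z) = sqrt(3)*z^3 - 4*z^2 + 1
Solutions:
 v(z) = C1 + sqrt(3)*z^4/4 - 4*z^3/3 + z - sqrt(3)*cos(3*z)/3


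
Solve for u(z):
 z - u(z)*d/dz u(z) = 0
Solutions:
 u(z) = -sqrt(C1 + z^2)
 u(z) = sqrt(C1 + z^2)


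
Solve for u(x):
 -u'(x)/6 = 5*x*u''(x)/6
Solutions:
 u(x) = C1 + C2*x^(4/5)


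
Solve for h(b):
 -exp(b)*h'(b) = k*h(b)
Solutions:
 h(b) = C1*exp(k*exp(-b))


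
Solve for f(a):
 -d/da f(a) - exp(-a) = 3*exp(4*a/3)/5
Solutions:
 f(a) = C1 - 9*exp(4*a/3)/20 + exp(-a)


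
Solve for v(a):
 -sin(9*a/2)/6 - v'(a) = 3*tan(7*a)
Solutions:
 v(a) = C1 + 3*log(cos(7*a))/7 + cos(9*a/2)/27


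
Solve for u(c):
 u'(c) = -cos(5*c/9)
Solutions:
 u(c) = C1 - 9*sin(5*c/9)/5


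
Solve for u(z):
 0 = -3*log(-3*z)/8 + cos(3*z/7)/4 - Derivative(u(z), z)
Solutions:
 u(z) = C1 - 3*z*log(-z)/8 - 3*z*log(3)/8 + 3*z/8 + 7*sin(3*z/7)/12


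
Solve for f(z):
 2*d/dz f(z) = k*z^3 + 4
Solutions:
 f(z) = C1 + k*z^4/8 + 2*z


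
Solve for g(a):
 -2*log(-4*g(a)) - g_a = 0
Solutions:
 Integral(1/(log(-_y) + 2*log(2)), (_y, g(a)))/2 = C1 - a


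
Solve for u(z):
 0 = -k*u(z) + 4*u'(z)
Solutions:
 u(z) = C1*exp(k*z/4)


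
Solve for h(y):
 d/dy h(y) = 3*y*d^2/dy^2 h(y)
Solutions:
 h(y) = C1 + C2*y^(4/3)


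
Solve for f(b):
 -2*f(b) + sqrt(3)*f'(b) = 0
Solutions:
 f(b) = C1*exp(2*sqrt(3)*b/3)


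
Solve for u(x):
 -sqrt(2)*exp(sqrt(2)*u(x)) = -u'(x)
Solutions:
 u(x) = sqrt(2)*(2*log(-1/(C1 + sqrt(2)*x)) - log(2))/4


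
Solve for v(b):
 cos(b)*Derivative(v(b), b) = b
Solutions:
 v(b) = C1 + Integral(b/cos(b), b)


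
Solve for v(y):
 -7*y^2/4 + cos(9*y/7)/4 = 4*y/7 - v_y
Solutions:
 v(y) = C1 + 7*y^3/12 + 2*y^2/7 - 7*sin(9*y/7)/36


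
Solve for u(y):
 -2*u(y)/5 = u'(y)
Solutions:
 u(y) = C1*exp(-2*y/5)


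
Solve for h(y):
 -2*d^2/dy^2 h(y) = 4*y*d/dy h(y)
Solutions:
 h(y) = C1 + C2*erf(y)


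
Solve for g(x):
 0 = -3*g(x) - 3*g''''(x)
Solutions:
 g(x) = (C1*sin(sqrt(2)*x/2) + C2*cos(sqrt(2)*x/2))*exp(-sqrt(2)*x/2) + (C3*sin(sqrt(2)*x/2) + C4*cos(sqrt(2)*x/2))*exp(sqrt(2)*x/2)


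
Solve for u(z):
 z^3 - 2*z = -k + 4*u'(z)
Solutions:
 u(z) = C1 + k*z/4 + z^4/16 - z^2/4


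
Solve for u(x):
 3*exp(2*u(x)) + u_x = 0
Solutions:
 u(x) = log(-sqrt(-1/(C1 - 3*x))) - log(2)/2
 u(x) = log(-1/(C1 - 3*x))/2 - log(2)/2


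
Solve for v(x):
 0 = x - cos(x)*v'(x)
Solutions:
 v(x) = C1 + Integral(x/cos(x), x)


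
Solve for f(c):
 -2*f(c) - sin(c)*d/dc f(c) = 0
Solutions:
 f(c) = C1*(cos(c) + 1)/(cos(c) - 1)


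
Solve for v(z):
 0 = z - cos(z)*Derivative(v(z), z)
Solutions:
 v(z) = C1 + Integral(z/cos(z), z)


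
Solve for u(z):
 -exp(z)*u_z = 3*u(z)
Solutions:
 u(z) = C1*exp(3*exp(-z))


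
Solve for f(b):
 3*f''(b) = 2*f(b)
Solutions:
 f(b) = C1*exp(-sqrt(6)*b/3) + C2*exp(sqrt(6)*b/3)


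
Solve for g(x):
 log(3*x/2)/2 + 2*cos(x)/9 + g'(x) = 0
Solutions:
 g(x) = C1 - x*log(x)/2 - x*log(3) + x/2 + x*log(6)/2 - 2*sin(x)/9


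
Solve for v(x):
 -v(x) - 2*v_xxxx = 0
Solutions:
 v(x) = (C1*sin(2^(1/4)*x/2) + C2*cos(2^(1/4)*x/2))*exp(-2^(1/4)*x/2) + (C3*sin(2^(1/4)*x/2) + C4*cos(2^(1/4)*x/2))*exp(2^(1/4)*x/2)


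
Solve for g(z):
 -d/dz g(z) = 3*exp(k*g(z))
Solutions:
 g(z) = Piecewise((log(1/(C1*k + 3*k*z))/k, Ne(k, 0)), (nan, True))
 g(z) = Piecewise((C1 - 3*z, Eq(k, 0)), (nan, True))


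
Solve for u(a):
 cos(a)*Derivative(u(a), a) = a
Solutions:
 u(a) = C1 + Integral(a/cos(a), a)


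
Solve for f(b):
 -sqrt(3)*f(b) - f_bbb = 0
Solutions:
 f(b) = C3*exp(-3^(1/6)*b) + (C1*sin(3^(2/3)*b/2) + C2*cos(3^(2/3)*b/2))*exp(3^(1/6)*b/2)


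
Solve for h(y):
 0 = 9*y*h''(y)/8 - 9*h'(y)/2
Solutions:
 h(y) = C1 + C2*y^5


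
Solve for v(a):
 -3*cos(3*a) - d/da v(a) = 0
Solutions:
 v(a) = C1 - sin(3*a)


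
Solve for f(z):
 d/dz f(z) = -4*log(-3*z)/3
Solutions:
 f(z) = C1 - 4*z*log(-z)/3 + 4*z*(1 - log(3))/3


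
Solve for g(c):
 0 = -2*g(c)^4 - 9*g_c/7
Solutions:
 g(c) = 3^(1/3)*(1/(C1 + 14*c))^(1/3)
 g(c) = (-3^(1/3) - 3^(5/6)*I)*(1/(C1 + 14*c))^(1/3)/2
 g(c) = (-3^(1/3) + 3^(5/6)*I)*(1/(C1 + 14*c))^(1/3)/2


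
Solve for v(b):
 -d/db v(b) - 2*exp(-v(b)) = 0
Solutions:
 v(b) = log(C1 - 2*b)


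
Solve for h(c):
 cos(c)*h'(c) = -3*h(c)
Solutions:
 h(c) = C1*(sin(c) - 1)^(3/2)/(sin(c) + 1)^(3/2)


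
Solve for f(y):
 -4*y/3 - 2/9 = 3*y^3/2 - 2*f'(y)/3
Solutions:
 f(y) = C1 + 9*y^4/16 + y^2 + y/3


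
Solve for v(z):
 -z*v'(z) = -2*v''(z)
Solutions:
 v(z) = C1 + C2*erfi(z/2)


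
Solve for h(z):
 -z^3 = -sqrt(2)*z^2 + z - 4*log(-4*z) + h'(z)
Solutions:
 h(z) = C1 - z^4/4 + sqrt(2)*z^3/3 - z^2/2 + 4*z*log(-z) + 4*z*(-1 + 2*log(2))


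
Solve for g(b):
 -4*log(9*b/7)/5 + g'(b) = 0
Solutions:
 g(b) = C1 + 4*b*log(b)/5 - 4*b*log(7)/5 - 4*b/5 + 8*b*log(3)/5


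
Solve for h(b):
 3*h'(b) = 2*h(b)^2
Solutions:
 h(b) = -3/(C1 + 2*b)


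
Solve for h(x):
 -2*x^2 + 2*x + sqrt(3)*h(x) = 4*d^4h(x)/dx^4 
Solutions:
 h(x) = C1*exp(-sqrt(2)*3^(1/8)*x/2) + C2*exp(sqrt(2)*3^(1/8)*x/2) + C3*sin(sqrt(2)*3^(1/8)*x/2) + C4*cos(sqrt(2)*3^(1/8)*x/2) + 2*sqrt(3)*x^2/3 - 2*sqrt(3)*x/3


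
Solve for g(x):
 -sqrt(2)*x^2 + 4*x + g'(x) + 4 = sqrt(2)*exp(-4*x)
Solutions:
 g(x) = C1 + sqrt(2)*x^3/3 - 2*x^2 - 4*x - sqrt(2)*exp(-4*x)/4


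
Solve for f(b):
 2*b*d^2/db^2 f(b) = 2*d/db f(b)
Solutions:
 f(b) = C1 + C2*b^2


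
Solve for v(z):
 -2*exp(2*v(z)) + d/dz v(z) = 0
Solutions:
 v(z) = log(-sqrt(-1/(C1 + 2*z))) - log(2)/2
 v(z) = log(-1/(C1 + 2*z))/2 - log(2)/2


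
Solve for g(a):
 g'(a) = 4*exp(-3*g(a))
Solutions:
 g(a) = log(C1 + 12*a)/3
 g(a) = log((-3^(1/3) - 3^(5/6)*I)*(C1 + 4*a)^(1/3)/2)
 g(a) = log((-3^(1/3) + 3^(5/6)*I)*(C1 + 4*a)^(1/3)/2)


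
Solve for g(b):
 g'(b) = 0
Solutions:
 g(b) = C1


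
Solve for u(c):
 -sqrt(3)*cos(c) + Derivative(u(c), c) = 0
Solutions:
 u(c) = C1 + sqrt(3)*sin(c)


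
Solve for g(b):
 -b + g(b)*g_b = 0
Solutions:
 g(b) = -sqrt(C1 + b^2)
 g(b) = sqrt(C1 + b^2)


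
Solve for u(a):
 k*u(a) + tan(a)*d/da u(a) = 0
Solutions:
 u(a) = C1*exp(-k*log(sin(a)))


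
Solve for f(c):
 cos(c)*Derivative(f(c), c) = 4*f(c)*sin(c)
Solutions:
 f(c) = C1/cos(c)^4


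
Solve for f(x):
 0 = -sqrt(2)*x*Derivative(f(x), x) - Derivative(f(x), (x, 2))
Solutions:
 f(x) = C1 + C2*erf(2^(3/4)*x/2)


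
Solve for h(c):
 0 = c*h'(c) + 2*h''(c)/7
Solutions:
 h(c) = C1 + C2*erf(sqrt(7)*c/2)


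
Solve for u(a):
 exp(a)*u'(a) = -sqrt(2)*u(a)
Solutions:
 u(a) = C1*exp(sqrt(2)*exp(-a))


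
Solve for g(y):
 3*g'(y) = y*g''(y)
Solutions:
 g(y) = C1 + C2*y^4


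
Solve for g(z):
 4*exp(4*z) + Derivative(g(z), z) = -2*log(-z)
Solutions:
 g(z) = C1 - 2*z*log(-z) + 2*z - exp(4*z)


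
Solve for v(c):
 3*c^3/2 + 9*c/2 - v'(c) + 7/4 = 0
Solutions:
 v(c) = C1 + 3*c^4/8 + 9*c^2/4 + 7*c/4


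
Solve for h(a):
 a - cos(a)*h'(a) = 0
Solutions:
 h(a) = C1 + Integral(a/cos(a), a)


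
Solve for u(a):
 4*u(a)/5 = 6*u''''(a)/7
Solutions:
 u(a) = C1*exp(-14^(1/4)*15^(3/4)*a/15) + C2*exp(14^(1/4)*15^(3/4)*a/15) + C3*sin(14^(1/4)*15^(3/4)*a/15) + C4*cos(14^(1/4)*15^(3/4)*a/15)


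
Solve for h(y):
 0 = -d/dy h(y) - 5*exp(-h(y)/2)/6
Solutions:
 h(y) = 2*log(C1 - 5*y/12)


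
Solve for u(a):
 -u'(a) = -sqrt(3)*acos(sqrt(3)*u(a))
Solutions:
 Integral(1/acos(sqrt(3)*_y), (_y, u(a))) = C1 + sqrt(3)*a


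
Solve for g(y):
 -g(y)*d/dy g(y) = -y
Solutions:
 g(y) = -sqrt(C1 + y^2)
 g(y) = sqrt(C1 + y^2)


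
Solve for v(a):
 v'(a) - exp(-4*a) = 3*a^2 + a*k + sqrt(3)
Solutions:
 v(a) = C1 + a^3 + a^2*k/2 + sqrt(3)*a - exp(-4*a)/4


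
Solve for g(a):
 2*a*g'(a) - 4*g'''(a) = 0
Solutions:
 g(a) = C1 + Integral(C2*airyai(2^(2/3)*a/2) + C3*airybi(2^(2/3)*a/2), a)


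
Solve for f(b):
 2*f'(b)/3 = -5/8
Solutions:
 f(b) = C1 - 15*b/16


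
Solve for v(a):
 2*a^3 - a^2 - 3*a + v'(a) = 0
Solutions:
 v(a) = C1 - a^4/2 + a^3/3 + 3*a^2/2


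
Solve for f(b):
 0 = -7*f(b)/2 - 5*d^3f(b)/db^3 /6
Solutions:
 f(b) = C3*exp(-21^(1/3)*5^(2/3)*b/5) + (C1*sin(3^(5/6)*5^(2/3)*7^(1/3)*b/10) + C2*cos(3^(5/6)*5^(2/3)*7^(1/3)*b/10))*exp(21^(1/3)*5^(2/3)*b/10)


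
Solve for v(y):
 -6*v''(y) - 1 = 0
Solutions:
 v(y) = C1 + C2*y - y^2/12


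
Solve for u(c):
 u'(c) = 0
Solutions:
 u(c) = C1


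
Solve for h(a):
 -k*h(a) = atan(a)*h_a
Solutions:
 h(a) = C1*exp(-k*Integral(1/atan(a), a))


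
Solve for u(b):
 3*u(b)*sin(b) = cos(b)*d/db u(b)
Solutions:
 u(b) = C1/cos(b)^3


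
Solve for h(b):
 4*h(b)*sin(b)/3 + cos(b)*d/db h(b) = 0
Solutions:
 h(b) = C1*cos(b)^(4/3)


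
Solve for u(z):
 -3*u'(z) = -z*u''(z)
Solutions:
 u(z) = C1 + C2*z^4


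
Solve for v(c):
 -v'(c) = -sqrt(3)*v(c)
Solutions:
 v(c) = C1*exp(sqrt(3)*c)


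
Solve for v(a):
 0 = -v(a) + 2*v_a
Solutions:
 v(a) = C1*exp(a/2)


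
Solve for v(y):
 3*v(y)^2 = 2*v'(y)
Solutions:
 v(y) = -2/(C1 + 3*y)


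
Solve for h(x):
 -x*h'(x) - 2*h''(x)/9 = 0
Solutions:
 h(x) = C1 + C2*erf(3*x/2)


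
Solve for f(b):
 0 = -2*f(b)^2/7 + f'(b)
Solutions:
 f(b) = -7/(C1 + 2*b)


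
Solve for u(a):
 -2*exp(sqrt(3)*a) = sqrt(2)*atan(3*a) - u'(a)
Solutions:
 u(a) = C1 + sqrt(2)*(a*atan(3*a) - log(9*a^2 + 1)/6) + 2*sqrt(3)*exp(sqrt(3)*a)/3


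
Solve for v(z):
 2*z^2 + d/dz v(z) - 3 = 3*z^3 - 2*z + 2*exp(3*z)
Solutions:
 v(z) = C1 + 3*z^4/4 - 2*z^3/3 - z^2 + 3*z + 2*exp(3*z)/3


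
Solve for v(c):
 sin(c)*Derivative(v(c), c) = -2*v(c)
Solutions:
 v(c) = C1*(cos(c) + 1)/(cos(c) - 1)


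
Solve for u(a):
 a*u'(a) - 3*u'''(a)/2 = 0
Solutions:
 u(a) = C1 + Integral(C2*airyai(2^(1/3)*3^(2/3)*a/3) + C3*airybi(2^(1/3)*3^(2/3)*a/3), a)


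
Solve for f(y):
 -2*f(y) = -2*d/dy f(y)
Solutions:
 f(y) = C1*exp(y)


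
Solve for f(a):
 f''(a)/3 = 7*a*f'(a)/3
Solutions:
 f(a) = C1 + C2*erfi(sqrt(14)*a/2)


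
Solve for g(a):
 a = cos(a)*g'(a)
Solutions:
 g(a) = C1 + Integral(a/cos(a), a)


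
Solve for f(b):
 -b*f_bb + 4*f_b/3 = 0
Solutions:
 f(b) = C1 + C2*b^(7/3)


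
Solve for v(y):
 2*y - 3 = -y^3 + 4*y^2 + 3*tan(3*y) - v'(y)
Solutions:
 v(y) = C1 - y^4/4 + 4*y^3/3 - y^2 + 3*y - log(cos(3*y))


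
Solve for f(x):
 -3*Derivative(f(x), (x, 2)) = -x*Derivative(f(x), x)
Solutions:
 f(x) = C1 + C2*erfi(sqrt(6)*x/6)


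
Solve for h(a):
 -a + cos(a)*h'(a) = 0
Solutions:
 h(a) = C1 + Integral(a/cos(a), a)


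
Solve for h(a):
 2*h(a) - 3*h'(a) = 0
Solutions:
 h(a) = C1*exp(2*a/3)


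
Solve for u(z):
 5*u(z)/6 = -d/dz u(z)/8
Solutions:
 u(z) = C1*exp(-20*z/3)


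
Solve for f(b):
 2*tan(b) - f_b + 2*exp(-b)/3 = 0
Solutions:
 f(b) = C1 + log(tan(b)^2 + 1) - 2*exp(-b)/3


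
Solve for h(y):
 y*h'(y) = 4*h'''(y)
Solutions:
 h(y) = C1 + Integral(C2*airyai(2^(1/3)*y/2) + C3*airybi(2^(1/3)*y/2), y)


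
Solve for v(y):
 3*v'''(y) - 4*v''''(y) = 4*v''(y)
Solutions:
 v(y) = C1 + C2*y + (C3*sin(sqrt(55)*y/8) + C4*cos(sqrt(55)*y/8))*exp(3*y/8)


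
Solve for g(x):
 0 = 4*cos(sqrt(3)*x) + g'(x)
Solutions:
 g(x) = C1 - 4*sqrt(3)*sin(sqrt(3)*x)/3


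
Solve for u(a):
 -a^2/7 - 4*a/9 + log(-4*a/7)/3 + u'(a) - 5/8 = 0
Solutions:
 u(a) = C1 + a^3/21 + 2*a^2/9 - a*log(-a)/3 + a*(-16*log(2) + 8*log(7) + 23)/24


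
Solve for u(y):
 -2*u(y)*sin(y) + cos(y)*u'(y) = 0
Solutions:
 u(y) = C1/cos(y)^2


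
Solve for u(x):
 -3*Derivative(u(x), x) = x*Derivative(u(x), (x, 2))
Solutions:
 u(x) = C1 + C2/x^2


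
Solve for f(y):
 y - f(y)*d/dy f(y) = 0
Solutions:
 f(y) = -sqrt(C1 + y^2)
 f(y) = sqrt(C1 + y^2)
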